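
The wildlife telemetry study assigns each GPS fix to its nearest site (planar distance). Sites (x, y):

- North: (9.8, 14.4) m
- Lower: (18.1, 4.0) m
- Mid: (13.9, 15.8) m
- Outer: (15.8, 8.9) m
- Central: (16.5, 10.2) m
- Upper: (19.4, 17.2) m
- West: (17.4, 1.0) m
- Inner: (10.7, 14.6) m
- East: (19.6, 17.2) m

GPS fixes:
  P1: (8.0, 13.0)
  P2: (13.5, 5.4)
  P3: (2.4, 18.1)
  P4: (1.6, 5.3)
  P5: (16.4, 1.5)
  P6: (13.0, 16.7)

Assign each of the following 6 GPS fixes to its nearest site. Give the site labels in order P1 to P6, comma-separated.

P1 → North (d²=5.20)
P2 → Outer (d²=17.54)
P3 → North (d²=68.45)
P4 → North (d²=150.05)
P5 → West (d²=1.25)
P6 → Mid (d²=1.62)

North, Outer, North, North, West, Mid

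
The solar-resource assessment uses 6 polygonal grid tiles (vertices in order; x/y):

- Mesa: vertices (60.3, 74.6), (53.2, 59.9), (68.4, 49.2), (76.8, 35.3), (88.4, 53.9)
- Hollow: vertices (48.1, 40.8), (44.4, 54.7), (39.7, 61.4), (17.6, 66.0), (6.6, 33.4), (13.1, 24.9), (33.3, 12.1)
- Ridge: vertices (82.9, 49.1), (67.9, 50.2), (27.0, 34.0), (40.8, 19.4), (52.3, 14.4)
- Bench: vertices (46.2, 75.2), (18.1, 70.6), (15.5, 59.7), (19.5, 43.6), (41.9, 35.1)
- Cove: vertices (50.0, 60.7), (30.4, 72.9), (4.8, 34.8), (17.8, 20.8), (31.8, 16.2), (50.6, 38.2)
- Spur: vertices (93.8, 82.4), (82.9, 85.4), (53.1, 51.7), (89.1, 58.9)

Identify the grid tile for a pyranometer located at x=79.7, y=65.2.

Cast a ray rightward from (79.7, 65.2). For each polygon, the edges (by vertex number in listed order) whose endpoints lie on opposite sides of y = 65.2, where each meets that height, and whether that is right or left of the point:
Mesa: 1–2 at x≈55.76 (left), 5–1 at x≈73.06 (left) → 0 crossings.
Hollow: 3–4 at x≈21.44 (left), 4–5 at x≈17.33 (left) → 0 crossings.
Ridge: no edge straddles that height → 0 crossings.
Bench: 2–3 at x≈16.81 (left), 5–1 at x≈45.13 (left) → 0 crossings.
Cove: 1–2 at x≈42.77 (left), 2–3 at x≈25.23 (left) → 0 crossings.
Spur: 2–3 at x≈65.04 (left), 4–1 at x≈90.36 (right) → 1 crossing.
Only Spur has an odd count, so the point is inside Spur.

Spur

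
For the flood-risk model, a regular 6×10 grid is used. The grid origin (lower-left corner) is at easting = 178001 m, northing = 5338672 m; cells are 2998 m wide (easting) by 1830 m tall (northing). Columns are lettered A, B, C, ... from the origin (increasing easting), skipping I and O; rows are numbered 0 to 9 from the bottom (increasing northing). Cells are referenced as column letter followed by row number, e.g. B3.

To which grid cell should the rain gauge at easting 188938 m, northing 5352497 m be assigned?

Column index: ⌊(188938 − 178001) / 2998⌋ = ⌊3.648⌋ = 3 → column D
Row offset from origin: ⌊(5352497 − 5338672) / 1830⌋ = ⌊7.555⌋ = 7 → row 7

D7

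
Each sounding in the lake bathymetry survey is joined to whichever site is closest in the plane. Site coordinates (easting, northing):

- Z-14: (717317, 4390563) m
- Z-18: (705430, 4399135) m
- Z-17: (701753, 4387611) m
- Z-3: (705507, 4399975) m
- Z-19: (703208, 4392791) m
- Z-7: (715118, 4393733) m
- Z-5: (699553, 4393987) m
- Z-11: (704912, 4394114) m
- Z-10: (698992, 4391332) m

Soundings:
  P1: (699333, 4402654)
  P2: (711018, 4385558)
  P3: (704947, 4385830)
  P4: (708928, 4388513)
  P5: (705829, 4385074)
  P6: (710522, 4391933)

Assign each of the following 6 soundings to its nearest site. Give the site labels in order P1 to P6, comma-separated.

P1 → Z-3 (d²=45295317.00)
P2 → Z-14 (d²=64727426.00)
P3 → Z-17 (d²=13373597.00)
P4 → Z-11 (d²=47499457.00)
P5 → Z-17 (d²=23050145.00)
P6 → Z-7 (d²=24363216.00)

Z-3, Z-14, Z-17, Z-11, Z-17, Z-7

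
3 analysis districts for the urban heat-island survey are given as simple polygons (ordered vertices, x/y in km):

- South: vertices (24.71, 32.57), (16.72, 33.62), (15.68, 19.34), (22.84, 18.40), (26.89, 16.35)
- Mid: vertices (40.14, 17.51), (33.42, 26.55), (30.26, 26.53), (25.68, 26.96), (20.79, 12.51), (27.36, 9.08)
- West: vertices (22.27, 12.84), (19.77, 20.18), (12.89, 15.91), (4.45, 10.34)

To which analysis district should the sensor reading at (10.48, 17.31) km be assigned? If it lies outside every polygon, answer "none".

Cast a ray rightward from (10.48, 17.31). For each polygon, the edges (by vertex number in listed order) whose endpoints lie on opposite sides of y = 17.31, where each meets that height, and whether that is right or left of the point:
South: 4–5 at x≈24.993 (right), 5–1 at x≈26.761 (right) → 2 crossings.
Mid: 4–5 at x≈22.414 (right), 6–1 at x≈39.837 (right) → 2 crossings.
West: 1–2 at x≈20.748 (right), 2–3 at x≈15.146 (right) → 2 crossings.
All counts are even, so the point lies outside every listed polygon.

none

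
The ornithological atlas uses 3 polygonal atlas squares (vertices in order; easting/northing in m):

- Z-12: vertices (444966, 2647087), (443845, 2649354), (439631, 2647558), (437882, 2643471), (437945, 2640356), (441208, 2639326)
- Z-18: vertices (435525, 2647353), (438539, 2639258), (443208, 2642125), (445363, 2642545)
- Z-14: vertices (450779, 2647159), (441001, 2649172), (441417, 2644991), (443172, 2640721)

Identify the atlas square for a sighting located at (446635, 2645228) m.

Z-14

Cast a ray rightward from (446635, 2645228). For each polygon, the edges (by vertex number in listed order) whose endpoints lie on opposite sides of northing = 2645228, where each meets that height, and whether that is right or left of the point:
Z-12: 3–4 at easting≈438633.9 (left), 6–1 at easting≈444065.8 (left) → 0 crossings.
Z-18: 1–2 at easting≈436316.2 (left), 4–1 at easting≈439873.1 (left) → 0 crossings.
Z-14: 2–3 at easting≈441393.4 (left), 4–1 at easting≈448497.4 (right) → 1 crossing.
Only Z-14 has an odd count, so the point is inside Z-14.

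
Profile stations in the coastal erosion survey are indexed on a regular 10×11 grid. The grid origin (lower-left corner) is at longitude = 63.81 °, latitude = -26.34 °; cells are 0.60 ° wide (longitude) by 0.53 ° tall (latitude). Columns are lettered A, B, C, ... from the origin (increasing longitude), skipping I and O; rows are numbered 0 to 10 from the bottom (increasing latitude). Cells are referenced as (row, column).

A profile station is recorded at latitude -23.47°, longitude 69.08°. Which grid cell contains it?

(5, J)

Column index: ⌊(69.08 − 63.81) / 0.60⌋ = ⌊8.783⌋ = 8 → column J
Row offset from origin: ⌊(-23.47 − -26.34) / 0.53⌋ = ⌊5.415⌋ = 5 → row 5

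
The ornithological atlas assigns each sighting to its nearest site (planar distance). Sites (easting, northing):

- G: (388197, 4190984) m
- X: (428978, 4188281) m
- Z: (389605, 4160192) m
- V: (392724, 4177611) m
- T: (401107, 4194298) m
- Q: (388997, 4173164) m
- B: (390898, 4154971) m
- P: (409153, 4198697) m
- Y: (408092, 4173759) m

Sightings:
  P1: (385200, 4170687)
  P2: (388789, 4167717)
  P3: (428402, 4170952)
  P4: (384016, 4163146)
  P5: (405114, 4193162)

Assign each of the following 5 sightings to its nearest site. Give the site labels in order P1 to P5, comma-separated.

Q, Q, X, Z, T

P1 → Q (d²=20552738.00)
P2 → Q (d²=29713073.00)
P3 → X (d²=300626017.00)
P4 → Z (d²=39963037.00)
P5 → T (d²=17346545.00)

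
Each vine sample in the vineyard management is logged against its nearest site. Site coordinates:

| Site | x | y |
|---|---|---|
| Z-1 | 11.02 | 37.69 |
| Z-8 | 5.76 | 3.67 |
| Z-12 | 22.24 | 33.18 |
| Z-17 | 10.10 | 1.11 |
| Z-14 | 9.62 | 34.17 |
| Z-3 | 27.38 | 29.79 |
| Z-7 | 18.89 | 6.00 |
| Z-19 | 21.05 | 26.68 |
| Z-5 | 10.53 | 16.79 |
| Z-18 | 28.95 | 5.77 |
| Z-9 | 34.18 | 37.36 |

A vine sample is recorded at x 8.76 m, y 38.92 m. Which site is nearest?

Squared distances to each site:
Z-1: 6.621; Z-8: 1251.562; Z-12: 214.658; Z-17: 1431.392; Z-14: 23.302; Z-3: 430.061; Z-7: 1186.343; Z-19: 300.862; Z-5: 492.870; Z-18: 1506.559; Z-9: 648.610.
Minimum at Z-1.

Z-1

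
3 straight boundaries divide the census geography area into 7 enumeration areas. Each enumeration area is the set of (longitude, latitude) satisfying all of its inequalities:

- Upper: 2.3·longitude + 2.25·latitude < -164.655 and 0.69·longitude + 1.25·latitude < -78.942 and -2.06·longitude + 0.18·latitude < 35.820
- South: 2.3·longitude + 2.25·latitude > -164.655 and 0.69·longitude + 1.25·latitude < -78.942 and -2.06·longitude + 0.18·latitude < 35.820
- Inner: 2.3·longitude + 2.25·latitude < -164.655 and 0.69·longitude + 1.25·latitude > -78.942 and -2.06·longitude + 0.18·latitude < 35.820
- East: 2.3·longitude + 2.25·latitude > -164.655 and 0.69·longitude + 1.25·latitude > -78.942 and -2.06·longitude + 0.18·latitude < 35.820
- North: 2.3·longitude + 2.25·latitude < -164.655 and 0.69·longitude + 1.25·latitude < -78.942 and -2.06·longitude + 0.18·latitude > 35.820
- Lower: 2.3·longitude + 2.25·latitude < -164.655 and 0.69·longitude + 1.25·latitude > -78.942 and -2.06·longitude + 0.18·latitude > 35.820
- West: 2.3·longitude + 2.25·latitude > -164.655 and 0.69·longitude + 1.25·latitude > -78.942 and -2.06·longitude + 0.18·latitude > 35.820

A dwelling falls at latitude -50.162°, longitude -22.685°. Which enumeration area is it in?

2.3·-22.685 + 2.25·-50.162 = -165.040, which is < -164.655
0.69·-22.685 + 1.25·-50.162 = -78.355, which is > -78.942
-2.06·-22.685 + 0.18·-50.162 = 37.702, which is > 35.820
This sign pattern matches Lower.

Lower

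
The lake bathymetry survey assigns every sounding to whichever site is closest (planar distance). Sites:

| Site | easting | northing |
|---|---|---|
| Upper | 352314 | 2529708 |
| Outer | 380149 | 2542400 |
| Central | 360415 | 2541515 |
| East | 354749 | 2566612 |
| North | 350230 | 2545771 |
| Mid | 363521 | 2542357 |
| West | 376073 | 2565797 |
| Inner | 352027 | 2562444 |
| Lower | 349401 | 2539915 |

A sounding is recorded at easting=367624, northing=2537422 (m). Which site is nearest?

Mid

Squared distances to each site:
Upper: 293901896.000; Outer: 181656109.000; Central: 68722330.000; East: 1017821725.000; North: 372257037.000; Mid: 41188834.000; West: 876526226.000; Inner: 869366893.000; Lower: 338292778.000.
Minimum at Mid.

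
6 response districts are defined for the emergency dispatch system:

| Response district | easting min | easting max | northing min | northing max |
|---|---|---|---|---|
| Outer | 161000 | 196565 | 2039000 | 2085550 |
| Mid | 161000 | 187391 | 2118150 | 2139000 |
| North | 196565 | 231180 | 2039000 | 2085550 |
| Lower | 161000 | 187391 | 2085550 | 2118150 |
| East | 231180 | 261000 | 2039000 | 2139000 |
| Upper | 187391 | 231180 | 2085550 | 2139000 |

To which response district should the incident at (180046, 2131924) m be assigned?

Mid

The point has easting = 180046 and northing = 2131924.
Only Mid satisfies 161000 ≤ easting ≤ 187391 and 2118150 ≤ northing ≤ 2139000.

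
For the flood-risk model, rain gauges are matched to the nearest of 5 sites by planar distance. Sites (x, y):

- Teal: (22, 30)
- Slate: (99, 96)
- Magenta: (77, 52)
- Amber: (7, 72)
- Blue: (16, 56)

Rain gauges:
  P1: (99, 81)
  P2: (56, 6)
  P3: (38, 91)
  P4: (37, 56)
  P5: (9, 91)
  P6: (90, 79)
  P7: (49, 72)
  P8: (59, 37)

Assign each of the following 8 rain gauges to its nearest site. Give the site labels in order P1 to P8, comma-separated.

Slate, Teal, Amber, Blue, Amber, Slate, Magenta, Magenta

P1 → Slate (d²=225.00)
P2 → Teal (d²=1732.00)
P3 → Amber (d²=1322.00)
P4 → Blue (d²=441.00)
P5 → Amber (d²=365.00)
P6 → Slate (d²=370.00)
P7 → Magenta (d²=1184.00)
P8 → Magenta (d²=549.00)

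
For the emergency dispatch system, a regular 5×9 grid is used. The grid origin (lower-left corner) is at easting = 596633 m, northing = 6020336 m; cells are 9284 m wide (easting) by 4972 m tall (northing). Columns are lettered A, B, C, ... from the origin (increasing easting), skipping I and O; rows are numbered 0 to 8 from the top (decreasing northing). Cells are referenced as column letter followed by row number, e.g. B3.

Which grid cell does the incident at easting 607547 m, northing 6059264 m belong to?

B1

Column index: ⌊(607547 − 596633) / 9284⌋ = ⌊1.176⌋ = 1 → column B
Row offset from origin: ⌊(6059264 − 6020336) / 4972⌋ = ⌊7.829⌋ = 7 → row 1 (counted from top)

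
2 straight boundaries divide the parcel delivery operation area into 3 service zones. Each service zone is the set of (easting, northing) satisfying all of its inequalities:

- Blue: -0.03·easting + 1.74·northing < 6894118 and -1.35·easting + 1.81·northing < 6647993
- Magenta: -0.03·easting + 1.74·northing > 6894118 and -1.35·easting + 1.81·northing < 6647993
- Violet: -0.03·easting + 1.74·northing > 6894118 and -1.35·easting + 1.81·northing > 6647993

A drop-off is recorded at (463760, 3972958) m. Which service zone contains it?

-0.03·463760 + 1.74·3972958 = 6899034.120, which is > 6894118
-1.35·463760 + 1.81·3972958 = 6564977.980, which is < 6647993
This sign pattern matches Magenta.

Magenta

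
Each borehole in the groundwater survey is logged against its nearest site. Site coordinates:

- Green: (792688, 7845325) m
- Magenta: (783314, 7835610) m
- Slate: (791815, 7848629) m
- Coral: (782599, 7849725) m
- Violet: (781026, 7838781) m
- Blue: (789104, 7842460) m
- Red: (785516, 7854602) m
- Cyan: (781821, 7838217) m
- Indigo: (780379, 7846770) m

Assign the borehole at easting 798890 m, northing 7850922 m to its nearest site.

Squared distances to each site:
Green: 69791213.000; Magenta: 477069120.000; Slate: 55313474.000; Coral: 266829490.000; Violet: 466526377.000; Blue: 167371240.000; Red: 192406276.000; Cyan: 452767786.000; Indigo: 359896225.000.
Minimum at Slate.

Slate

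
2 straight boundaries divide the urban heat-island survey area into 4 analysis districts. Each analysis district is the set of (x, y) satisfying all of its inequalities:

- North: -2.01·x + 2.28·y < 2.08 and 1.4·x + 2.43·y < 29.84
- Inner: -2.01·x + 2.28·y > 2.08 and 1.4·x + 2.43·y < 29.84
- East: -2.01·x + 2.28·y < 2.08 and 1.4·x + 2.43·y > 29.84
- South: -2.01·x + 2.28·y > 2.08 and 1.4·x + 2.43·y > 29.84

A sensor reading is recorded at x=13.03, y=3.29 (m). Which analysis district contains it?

-2.01·13.03 + 2.28·3.29 = -18.689, which is < 2.08
1.4·13.03 + 2.43·3.29 = 26.237, which is < 29.84
This sign pattern matches North.

North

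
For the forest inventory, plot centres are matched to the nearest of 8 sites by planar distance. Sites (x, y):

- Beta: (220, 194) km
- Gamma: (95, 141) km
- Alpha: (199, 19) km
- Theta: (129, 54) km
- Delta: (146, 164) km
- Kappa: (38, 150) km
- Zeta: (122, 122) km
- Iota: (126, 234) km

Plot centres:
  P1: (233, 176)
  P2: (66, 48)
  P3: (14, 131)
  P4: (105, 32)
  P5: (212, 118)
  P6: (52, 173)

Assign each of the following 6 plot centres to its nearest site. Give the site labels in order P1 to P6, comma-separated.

Beta, Theta, Kappa, Theta, Beta, Kappa

P1 → Beta (d²=493.00)
P2 → Theta (d²=4005.00)
P3 → Kappa (d²=937.00)
P4 → Theta (d²=1060.00)
P5 → Beta (d²=5840.00)
P6 → Kappa (d²=725.00)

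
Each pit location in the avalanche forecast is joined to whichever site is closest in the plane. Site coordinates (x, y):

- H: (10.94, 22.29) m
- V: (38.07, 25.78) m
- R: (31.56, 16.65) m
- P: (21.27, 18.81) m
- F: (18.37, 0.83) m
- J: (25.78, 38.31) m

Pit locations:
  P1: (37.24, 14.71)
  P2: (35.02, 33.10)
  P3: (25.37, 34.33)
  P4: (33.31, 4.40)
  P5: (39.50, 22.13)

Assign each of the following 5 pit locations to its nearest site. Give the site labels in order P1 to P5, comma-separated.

P1 → R (d²=36.03)
P2 → V (d²=62.88)
P3 → J (d²=16.01)
P4 → R (d²=153.12)
P5 → V (d²=15.37)

R, V, J, R, V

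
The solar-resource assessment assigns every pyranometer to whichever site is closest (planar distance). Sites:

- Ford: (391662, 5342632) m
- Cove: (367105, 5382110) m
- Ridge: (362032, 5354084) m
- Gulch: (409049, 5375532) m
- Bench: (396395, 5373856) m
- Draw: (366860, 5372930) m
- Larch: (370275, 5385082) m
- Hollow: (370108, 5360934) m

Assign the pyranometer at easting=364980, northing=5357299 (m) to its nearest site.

Squared distances to each site:
Ford: 927050013.000; Cove: 620101346.000; Ridge: 19026929.000; Gulch: 2274519050.000; Bench: 1261036474.000; Draw: 247862561.000; Larch: 799932114.000; Hollow: 39509609.000.
Minimum at Ridge.

Ridge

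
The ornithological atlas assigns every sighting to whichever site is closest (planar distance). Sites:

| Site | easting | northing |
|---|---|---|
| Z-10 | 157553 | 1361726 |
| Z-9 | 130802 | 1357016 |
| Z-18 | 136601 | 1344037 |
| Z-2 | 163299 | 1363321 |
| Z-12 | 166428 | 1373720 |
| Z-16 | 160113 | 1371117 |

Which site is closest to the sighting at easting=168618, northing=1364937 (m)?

Squared distances to each site:
Z-10: 132744746.000; Z-9: 1492792097.000; Z-18: 1461898289.000; Z-2: 30903217.000; Z-12: 81937189.000; Z-16: 110527425.000.
Minimum at Z-2.

Z-2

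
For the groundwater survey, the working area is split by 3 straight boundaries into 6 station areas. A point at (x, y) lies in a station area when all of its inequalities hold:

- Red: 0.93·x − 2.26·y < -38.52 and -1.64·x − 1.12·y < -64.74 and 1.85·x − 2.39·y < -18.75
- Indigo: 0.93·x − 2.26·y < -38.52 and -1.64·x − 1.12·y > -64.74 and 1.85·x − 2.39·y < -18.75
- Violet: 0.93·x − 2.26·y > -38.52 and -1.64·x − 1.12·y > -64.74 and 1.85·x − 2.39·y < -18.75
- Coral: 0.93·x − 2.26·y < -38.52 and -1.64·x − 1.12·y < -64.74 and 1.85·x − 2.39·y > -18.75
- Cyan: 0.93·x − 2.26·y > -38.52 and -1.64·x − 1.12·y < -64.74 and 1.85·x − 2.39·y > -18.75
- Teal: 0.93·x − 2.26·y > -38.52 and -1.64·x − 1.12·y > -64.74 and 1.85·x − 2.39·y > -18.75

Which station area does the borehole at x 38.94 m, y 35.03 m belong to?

Coral

0.93·38.94 − 2.26·35.03 = -42.954, which is < -38.52
-1.64·38.94 − 1.12·35.03 = -103.095, which is < -64.74
1.85·38.94 − 2.39·35.03 = -11.683, which is > -18.75
This sign pattern matches Coral.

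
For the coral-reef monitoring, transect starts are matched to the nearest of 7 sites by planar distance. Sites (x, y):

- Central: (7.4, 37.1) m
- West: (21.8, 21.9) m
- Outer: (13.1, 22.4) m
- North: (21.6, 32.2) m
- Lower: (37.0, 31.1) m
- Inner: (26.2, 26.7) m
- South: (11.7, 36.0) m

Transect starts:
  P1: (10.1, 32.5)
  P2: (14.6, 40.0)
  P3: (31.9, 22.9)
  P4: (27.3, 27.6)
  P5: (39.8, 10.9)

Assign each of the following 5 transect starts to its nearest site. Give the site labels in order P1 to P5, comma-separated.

P1 → South (d²=14.81)
P2 → South (d²=24.41)
P3 → Inner (d²=46.93)
P4 → Inner (d²=2.02)
P5 → Lower (d²=415.88)

South, South, Inner, Inner, Lower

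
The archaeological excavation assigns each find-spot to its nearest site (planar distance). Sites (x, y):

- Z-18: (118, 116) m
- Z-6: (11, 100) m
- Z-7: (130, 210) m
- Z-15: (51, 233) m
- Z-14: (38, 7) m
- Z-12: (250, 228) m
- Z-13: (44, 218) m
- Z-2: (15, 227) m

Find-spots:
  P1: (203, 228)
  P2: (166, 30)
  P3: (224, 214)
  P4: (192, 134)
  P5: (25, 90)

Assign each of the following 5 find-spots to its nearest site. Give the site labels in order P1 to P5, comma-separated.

Z-12, Z-18, Z-12, Z-18, Z-6

P1 → Z-12 (d²=2209.00)
P2 → Z-18 (d²=9700.00)
P3 → Z-12 (d²=872.00)
P4 → Z-18 (d²=5800.00)
P5 → Z-6 (d²=296.00)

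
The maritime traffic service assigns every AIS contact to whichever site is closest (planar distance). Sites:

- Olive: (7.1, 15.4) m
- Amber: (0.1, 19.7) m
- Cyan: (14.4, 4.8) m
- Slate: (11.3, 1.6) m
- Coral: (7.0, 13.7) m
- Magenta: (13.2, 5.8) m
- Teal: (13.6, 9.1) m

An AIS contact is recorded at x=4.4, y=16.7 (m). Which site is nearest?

Olive

Squared distances to each site:
Olive: 8.980; Amber: 27.490; Cyan: 241.610; Slate: 275.620; Coral: 15.760; Magenta: 196.250; Teal: 142.400.
Minimum at Olive.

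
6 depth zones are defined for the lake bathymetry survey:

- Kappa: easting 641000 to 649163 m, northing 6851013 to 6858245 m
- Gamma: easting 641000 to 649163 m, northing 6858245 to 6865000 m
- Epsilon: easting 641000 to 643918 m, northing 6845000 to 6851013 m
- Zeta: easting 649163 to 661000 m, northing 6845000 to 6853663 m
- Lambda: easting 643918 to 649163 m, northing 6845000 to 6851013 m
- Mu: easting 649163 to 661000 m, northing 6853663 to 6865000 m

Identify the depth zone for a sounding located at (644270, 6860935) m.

Gamma

The point has easting = 644270 and northing = 6860935.
Only Gamma satisfies 641000 ≤ easting ≤ 649163 and 6858245 ≤ northing ≤ 6865000.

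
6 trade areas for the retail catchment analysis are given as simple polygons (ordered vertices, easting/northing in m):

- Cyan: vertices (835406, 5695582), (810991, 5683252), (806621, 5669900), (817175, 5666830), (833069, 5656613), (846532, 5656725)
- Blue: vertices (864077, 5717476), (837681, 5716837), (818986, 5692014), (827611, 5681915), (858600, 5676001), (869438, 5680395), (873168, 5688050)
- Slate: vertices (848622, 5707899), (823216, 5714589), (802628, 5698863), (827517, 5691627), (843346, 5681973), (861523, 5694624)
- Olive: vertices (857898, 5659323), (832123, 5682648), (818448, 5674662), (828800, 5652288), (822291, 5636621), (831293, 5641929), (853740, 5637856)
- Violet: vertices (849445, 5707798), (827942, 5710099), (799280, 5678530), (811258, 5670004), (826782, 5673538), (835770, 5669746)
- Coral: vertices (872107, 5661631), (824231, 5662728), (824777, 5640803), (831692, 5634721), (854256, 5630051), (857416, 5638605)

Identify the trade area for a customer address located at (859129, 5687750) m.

Blue

Cast a ray rightward from (859129, 5687750). For each polygon, the edges (by vertex number in listed order) whose endpoints lie on opposite sides of northing = 5687750, where each meets that height, and whether that is right or left of the point:
Cyan: 1–2 at easting≈819897.6 (left), 6–1 at easting≈837648.6 (left) → 0 crossings.
Blue: 3–4 at easting≈822627.6 (left), 6–7 at easting≈873021.8 (right) → 1 crossing.
Slate: 4–5 at easting≈833873.9 (left), 5–6 at easting≈851646.4 (left) → 0 crossings.
Olive: no edge straddles that height → 0 crossings.
Violet: 2–3 at easting≈807651.0 (left), 6–1 at easting≈842240.2 (left) → 0 crossings.
Coral: no edge straddles that height → 0 crossings.
Only Blue has an odd count, so the point is inside Blue.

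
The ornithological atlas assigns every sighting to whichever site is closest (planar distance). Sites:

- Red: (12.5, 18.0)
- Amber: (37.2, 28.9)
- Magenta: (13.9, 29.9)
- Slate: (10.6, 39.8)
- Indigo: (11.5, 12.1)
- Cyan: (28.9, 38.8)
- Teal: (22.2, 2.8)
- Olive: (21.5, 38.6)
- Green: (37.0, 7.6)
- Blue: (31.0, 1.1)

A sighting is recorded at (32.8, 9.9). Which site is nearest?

Green

Squared distances to each site:
Red: 477.700; Amber: 380.360; Magenta: 757.210; Slate: 1386.850; Indigo: 458.530; Cyan: 850.420; Teal: 162.770; Olive: 951.380; Green: 22.930; Blue: 80.680.
Minimum at Green.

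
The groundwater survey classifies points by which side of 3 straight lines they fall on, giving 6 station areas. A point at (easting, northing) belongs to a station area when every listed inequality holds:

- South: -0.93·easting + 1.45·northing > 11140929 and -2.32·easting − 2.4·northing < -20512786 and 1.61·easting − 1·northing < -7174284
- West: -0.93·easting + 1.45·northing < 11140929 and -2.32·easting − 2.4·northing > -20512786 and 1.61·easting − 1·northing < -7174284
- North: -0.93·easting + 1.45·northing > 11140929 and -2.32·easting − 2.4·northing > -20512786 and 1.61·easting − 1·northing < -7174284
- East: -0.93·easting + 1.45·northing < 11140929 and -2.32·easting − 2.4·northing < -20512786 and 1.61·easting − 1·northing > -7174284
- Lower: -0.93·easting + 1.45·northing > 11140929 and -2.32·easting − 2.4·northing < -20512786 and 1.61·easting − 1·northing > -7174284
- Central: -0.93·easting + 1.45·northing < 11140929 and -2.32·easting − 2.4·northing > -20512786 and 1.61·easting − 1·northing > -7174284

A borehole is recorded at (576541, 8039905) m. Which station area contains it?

East

-0.93·576541 + 1.45·8039905 = 11121679.120, which is < 11140929
-2.32·576541 − 2.4·8039905 = -20633347.120, which is < -20512786
1.61·576541 − 1·8039905 = -7111673.990, which is > -7174284
This sign pattern matches East.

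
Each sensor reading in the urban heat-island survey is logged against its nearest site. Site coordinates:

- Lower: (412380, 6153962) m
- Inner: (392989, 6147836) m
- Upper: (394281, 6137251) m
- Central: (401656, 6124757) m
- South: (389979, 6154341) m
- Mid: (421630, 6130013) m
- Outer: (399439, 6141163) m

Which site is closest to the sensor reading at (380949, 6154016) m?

South

Squared distances to each site:
Lower: 987910677.000; Inner: 183154000.000; Upper: 458807449.000; Central: 1284868930.000; South: 81646525.000; Mid: 2231087770.000; Outer: 507079709.000.
Minimum at South.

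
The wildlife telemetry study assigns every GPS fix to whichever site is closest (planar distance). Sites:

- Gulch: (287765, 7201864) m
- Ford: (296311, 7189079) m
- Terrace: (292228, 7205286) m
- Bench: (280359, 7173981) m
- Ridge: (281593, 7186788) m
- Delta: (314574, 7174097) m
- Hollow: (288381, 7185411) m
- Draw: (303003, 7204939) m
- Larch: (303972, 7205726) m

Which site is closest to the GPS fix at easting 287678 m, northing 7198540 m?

Gulch

Squared distances to each site:
Gulch: 11056545.000; Ford: 164039210.000; Terrace: 66211016.000; Bench: 656712242.000; Ridge: 175136729.000; Delta: 1320855065.000; Hollow: 172864850.000; Draw: 275802826.000; Larch: 317133032.000.
Minimum at Gulch.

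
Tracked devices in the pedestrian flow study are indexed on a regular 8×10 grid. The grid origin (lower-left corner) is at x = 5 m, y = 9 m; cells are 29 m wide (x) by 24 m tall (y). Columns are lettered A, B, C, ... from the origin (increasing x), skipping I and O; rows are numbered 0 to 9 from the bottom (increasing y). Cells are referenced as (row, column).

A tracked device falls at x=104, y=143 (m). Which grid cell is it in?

(5, D)

Column index: ⌊(104 − 5) / 29⌋ = ⌊3.414⌋ = 3 → column D
Row offset from origin: ⌊(143 − 9) / 24⌋ = ⌊5.583⌋ = 5 → row 5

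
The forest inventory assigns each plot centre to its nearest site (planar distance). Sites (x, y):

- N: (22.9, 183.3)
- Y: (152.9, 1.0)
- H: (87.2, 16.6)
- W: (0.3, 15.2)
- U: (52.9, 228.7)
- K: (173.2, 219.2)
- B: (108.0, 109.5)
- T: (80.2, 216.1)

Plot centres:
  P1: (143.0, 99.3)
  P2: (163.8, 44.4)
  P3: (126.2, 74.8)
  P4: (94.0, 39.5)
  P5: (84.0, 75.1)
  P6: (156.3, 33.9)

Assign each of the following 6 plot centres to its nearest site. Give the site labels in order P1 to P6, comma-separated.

P1 → B (d²=1329.04)
P2 → Y (d²=2002.37)
P3 → B (d²=1535.33)
P4 → H (d²=570.65)
P5 → B (d²=1759.36)
P6 → Y (d²=1093.97)

B, Y, B, H, B, Y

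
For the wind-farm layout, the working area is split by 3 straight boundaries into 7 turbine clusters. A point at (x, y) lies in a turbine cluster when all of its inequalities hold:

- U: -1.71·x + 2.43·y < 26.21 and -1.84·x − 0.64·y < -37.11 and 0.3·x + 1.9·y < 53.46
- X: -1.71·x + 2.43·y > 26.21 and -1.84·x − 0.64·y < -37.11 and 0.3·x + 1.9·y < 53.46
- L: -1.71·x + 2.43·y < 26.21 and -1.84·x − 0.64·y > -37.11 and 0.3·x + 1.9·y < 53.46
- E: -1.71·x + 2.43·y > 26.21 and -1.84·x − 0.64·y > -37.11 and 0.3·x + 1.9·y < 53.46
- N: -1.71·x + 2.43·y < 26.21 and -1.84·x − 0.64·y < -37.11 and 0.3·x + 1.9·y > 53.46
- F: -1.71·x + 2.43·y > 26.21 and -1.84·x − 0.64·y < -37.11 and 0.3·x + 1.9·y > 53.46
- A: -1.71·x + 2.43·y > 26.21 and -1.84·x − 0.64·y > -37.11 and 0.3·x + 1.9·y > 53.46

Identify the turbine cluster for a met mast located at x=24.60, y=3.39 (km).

-1.71·24.60 + 2.43·3.39 = -33.828, which is < 26.21
-1.84·24.60 − 0.64·3.39 = -47.434, which is < -37.11
0.3·24.60 + 1.9·3.39 = 13.821, which is < 53.46
This sign pattern matches U.

U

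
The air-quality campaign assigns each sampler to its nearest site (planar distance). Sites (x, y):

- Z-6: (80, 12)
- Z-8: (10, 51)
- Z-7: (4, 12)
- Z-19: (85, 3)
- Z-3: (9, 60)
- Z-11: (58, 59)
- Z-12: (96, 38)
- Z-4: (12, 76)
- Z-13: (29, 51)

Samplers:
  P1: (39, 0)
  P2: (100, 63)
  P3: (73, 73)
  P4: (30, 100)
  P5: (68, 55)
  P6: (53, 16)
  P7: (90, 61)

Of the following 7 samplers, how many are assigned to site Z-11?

P1 → Z-7
P2 → Z-12
P3 → Z-11
P4 → Z-4
P5 → Z-11
P6 → Z-6
P7 → Z-12
2 of the 7 go to Z-11.

2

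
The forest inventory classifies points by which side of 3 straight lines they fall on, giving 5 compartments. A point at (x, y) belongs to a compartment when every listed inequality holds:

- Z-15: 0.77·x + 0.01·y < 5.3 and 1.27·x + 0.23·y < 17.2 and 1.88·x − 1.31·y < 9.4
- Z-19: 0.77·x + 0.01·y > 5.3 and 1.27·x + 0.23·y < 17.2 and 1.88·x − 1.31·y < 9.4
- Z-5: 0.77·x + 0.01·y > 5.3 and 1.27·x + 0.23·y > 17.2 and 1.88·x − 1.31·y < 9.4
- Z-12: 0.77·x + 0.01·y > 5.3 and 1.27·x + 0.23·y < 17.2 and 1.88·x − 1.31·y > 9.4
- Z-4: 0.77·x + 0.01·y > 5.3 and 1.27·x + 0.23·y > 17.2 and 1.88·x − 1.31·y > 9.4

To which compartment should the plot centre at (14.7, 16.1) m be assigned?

0.77·14.7 + 0.01·16.1 = 11.480, which is > 5.3
1.27·14.7 + 0.23·16.1 = 22.372, which is > 17.2
1.88·14.7 − 1.31·16.1 = 6.545, which is < 9.4
This sign pattern matches Z-5.

Z-5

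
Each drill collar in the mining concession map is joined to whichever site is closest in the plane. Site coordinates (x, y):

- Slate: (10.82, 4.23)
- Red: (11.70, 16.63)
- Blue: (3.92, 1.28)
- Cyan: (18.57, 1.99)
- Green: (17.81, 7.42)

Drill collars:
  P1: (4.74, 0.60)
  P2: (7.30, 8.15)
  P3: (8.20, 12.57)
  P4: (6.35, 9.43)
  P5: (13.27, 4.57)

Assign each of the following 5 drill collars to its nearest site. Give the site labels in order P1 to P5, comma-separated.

Blue, Slate, Red, Slate, Slate

P1 → Blue (d²=1.13)
P2 → Slate (d²=27.76)
P3 → Red (d²=28.73)
P4 → Slate (d²=47.02)
P5 → Slate (d²=6.12)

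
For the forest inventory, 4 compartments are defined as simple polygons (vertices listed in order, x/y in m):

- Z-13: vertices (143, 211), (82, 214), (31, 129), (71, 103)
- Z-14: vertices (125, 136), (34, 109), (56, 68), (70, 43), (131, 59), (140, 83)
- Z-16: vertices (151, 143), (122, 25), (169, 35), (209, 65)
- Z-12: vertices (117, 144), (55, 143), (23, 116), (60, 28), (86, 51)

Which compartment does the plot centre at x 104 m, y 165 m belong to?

Z-13

Cast a ray rightward from (104, 165). For each polygon, the edges (by vertex number in listed order) whose endpoints lie on opposite sides of y = 165, where each meets that height, and whether that is right or left of the point:
Z-13: 2–3 at x≈52.6 (left), 4–1 at x≈112.3 (right) → 1 crossing.
Z-14: no edge straddles that height → 0 crossings.
Z-16: no edge straddles that height → 0 crossings.
Z-12: no edge straddles that height → 0 crossings.
Only Z-13 has an odd count, so the point is inside Z-13.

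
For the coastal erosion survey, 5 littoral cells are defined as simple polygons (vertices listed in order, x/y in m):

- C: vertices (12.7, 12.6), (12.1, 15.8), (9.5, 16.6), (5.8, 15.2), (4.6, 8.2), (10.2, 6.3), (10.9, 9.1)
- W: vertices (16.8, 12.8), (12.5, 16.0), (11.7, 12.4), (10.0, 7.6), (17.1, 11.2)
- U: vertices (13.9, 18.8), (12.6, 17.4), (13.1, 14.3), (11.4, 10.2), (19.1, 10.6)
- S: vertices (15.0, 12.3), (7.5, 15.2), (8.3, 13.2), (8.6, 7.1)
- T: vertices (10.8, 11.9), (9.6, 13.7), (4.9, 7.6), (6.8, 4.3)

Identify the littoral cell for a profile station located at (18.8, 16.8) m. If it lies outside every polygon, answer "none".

Cast a ray rightward from (18.8, 16.8). For each polygon, the edges (by vertex number in listed order) whose endpoints lie on opposite sides of y = 16.8, where each meets that height, and whether that is right or left of the point:
C: no edge straddles that height → 0 crossings.
W: no edge straddles that height → 0 crossings.
U: 2–3 at x≈12.70 (left), 5–1 at x≈15.17 (left) → 0 crossings.
S: no edge straddles that height → 0 crossings.
T: no edge straddles that height → 0 crossings.
All counts are even, so the point lies outside every listed polygon.

none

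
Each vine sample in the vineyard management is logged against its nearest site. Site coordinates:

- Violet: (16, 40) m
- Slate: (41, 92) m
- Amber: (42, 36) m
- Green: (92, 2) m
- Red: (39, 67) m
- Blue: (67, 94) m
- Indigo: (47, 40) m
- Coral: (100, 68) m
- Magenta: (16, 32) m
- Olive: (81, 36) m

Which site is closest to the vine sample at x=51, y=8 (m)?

Squared distances to each site:
Violet: 2249.000; Slate: 7156.000; Amber: 865.000; Green: 1717.000; Red: 3625.000; Blue: 7652.000; Indigo: 1040.000; Coral: 6001.000; Magenta: 1801.000; Olive: 1684.000.
Minimum at Amber.

Amber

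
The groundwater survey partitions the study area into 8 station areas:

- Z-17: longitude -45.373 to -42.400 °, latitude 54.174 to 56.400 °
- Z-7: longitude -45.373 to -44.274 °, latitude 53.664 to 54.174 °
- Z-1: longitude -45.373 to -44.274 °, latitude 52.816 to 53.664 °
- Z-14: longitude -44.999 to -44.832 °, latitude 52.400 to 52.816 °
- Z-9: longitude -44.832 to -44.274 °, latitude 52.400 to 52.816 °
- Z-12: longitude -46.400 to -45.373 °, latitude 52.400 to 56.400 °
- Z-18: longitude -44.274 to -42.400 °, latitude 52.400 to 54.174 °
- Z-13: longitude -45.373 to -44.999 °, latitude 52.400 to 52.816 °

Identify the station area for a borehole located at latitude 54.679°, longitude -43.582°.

The point has longitude = -43.582 and latitude = 54.679.
Only Z-17 satisfies -45.373 ≤ longitude ≤ -42.400 and 54.174 ≤ latitude ≤ 56.400.

Z-17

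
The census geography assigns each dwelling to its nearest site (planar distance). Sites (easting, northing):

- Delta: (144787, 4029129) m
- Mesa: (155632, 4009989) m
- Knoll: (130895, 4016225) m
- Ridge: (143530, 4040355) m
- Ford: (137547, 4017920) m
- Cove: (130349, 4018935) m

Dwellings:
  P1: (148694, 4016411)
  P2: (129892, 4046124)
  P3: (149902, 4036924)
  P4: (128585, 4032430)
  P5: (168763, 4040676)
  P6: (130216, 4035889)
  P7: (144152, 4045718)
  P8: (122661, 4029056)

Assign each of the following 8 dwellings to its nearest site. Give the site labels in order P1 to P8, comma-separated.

Mesa, Ridge, Ridge, Cove, Ridge, Ridge, Ridge, Cove

P1 → Mesa (d²=89377928.00)
P2 → Ridge (d²=219276405.00)
P3 → Ridge (d²=52374145.00)
P4 → Cove (d²=185226721.00)
P5 → Ridge (d²=636807330.00)
P6 → Ridge (d²=197207752.00)
P7 → Ridge (d²=29148653.00)
P8 → Cove (d²=161539985.00)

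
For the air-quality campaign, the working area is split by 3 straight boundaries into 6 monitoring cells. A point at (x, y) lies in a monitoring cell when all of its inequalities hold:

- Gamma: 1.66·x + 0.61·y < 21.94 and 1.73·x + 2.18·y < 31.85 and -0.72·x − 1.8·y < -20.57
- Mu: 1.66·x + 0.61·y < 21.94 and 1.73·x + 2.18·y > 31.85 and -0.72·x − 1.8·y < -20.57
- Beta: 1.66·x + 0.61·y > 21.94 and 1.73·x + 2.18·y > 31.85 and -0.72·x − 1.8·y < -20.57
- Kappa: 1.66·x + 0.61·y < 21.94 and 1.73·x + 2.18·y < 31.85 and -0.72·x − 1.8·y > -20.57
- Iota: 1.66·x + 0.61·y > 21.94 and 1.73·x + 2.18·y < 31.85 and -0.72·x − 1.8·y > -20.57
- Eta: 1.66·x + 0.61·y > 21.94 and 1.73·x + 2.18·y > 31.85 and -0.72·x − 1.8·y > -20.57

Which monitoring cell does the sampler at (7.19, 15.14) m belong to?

1.66·7.19 + 0.61·15.14 = 21.171, which is < 21.94
1.73·7.19 + 2.18·15.14 = 45.444, which is > 31.85
-0.72·7.19 − 1.8·15.14 = -32.429, which is < -20.57
This sign pattern matches Mu.

Mu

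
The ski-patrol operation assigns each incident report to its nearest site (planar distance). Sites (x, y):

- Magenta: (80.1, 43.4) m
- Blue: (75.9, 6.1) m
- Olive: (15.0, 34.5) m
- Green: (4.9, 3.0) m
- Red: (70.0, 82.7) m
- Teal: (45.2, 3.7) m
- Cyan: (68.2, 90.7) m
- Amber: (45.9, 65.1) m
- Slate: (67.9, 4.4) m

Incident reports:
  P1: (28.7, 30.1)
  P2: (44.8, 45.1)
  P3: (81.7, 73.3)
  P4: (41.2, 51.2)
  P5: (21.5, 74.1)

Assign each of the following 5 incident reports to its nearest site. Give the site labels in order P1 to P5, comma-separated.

Olive, Amber, Red, Amber, Amber

P1 → Olive (d²=207.05)
P2 → Amber (d²=401.21)
P3 → Red (d²=225.25)
P4 → Amber (d²=215.30)
P5 → Amber (d²=676.36)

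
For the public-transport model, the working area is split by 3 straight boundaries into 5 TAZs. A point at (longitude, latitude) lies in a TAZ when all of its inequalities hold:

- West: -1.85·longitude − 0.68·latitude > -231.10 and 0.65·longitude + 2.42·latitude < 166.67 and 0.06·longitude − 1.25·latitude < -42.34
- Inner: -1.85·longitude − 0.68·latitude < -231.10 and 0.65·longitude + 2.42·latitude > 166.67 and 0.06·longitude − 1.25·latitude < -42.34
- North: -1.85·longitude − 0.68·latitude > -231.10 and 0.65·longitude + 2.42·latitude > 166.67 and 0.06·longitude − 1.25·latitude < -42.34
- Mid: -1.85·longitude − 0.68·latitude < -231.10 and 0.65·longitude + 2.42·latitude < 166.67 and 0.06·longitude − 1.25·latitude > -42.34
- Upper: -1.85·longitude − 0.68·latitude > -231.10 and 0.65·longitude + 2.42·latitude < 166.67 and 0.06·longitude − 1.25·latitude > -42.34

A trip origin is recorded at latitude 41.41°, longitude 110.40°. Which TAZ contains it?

Inner

-1.85·110.40 − 0.68·41.41 = -232.399, which is < -231.10
0.65·110.40 + 2.42·41.41 = 171.972, which is > 166.67
0.06·110.40 − 1.25·41.41 = -45.138, which is < -42.34
This sign pattern matches Inner.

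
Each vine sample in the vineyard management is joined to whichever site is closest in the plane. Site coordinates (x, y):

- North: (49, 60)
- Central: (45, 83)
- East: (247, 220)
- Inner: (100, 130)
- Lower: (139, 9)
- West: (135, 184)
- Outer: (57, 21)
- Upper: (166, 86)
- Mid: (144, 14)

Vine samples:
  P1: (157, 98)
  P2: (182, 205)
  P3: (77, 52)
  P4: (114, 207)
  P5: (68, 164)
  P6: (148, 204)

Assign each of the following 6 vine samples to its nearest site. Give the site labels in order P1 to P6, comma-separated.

Upper, West, North, West, Inner, West

P1 → Upper (d²=225.00)
P2 → West (d²=2650.00)
P3 → North (d²=848.00)
P4 → West (d²=970.00)
P5 → Inner (d²=2180.00)
P6 → West (d²=569.00)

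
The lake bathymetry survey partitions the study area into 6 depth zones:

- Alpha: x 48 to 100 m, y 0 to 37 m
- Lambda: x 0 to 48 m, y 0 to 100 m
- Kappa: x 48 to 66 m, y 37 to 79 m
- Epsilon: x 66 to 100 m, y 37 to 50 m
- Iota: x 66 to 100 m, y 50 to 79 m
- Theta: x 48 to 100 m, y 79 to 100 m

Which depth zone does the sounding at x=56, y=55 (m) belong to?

The point has x = 56 and y = 55.
Only Kappa satisfies 48 ≤ x ≤ 66 and 37 ≤ y ≤ 79.

Kappa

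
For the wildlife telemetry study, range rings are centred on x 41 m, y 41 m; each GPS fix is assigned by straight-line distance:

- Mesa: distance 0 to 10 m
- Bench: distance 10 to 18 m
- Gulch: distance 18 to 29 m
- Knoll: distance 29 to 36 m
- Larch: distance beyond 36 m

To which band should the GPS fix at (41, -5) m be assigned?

Distance = √((41−41)² + (-5−41)²) = √(0.000 + 2116.000) = 46.000 m.
36 ≤ 46.000 < ∞ → Larch.

Larch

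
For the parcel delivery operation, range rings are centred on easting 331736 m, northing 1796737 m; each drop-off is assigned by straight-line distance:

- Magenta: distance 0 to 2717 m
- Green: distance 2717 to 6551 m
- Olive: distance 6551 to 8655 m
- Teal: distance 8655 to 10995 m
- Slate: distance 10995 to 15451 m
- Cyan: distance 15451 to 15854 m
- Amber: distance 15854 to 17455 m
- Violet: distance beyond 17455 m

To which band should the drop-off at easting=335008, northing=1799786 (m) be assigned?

Green

Distance = √((335008−331736)² + (1799786−1796737)²) = √(10705984.000 + 9296401.000) = 4472.403 m.
2717 ≤ 4472.403 < 6551 → Green.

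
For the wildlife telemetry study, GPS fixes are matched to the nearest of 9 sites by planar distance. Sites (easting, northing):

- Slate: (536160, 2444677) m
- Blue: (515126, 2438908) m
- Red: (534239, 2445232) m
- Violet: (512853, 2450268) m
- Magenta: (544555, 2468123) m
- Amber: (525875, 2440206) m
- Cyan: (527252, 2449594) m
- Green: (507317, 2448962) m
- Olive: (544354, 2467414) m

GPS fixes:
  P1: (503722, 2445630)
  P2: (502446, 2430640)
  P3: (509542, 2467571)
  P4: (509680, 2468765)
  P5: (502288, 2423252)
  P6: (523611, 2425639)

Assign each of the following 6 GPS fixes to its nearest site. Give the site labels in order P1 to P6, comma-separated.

P1 → Green (d²=24026249.00)
P2 → Blue (d²=229142224.00)
P3 → Violet (d²=310356530.00)
P4 → Violet (d²=352206938.00)
P5 → Blue (d²=409924580.00)
P6 → Amber (d²=217323185.00)

Green, Blue, Violet, Violet, Blue, Amber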